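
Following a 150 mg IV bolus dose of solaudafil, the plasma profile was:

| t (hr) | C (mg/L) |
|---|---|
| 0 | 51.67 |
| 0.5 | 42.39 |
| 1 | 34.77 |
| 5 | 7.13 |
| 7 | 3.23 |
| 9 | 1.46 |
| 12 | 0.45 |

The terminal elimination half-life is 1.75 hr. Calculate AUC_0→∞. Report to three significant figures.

AUC = 146 mg/L·hr

Trapezoidal AUC_0→12:
  [0→0.5]: (51.67+42.39)/2 × 0.5 = 23.515
  [0.5→1]: (42.39+34.77)/2 × 0.5 = 19.29
  [1→5]: (34.77+7.13)/2 × 4 = 83.8
  [5→7]: (7.13+3.23)/2 × 2 = 10.36
  [7→9]: (3.23+1.46)/2 × 2 = 4.69
  [9→12]: (1.46+0.45)/2 × 3 = 2.865
  Sum = 144.52 mg/L·hr
k_e = ln2 / t½ = 0.693147 / 1.75 = 0.3961 hr^-1
Extrapolated tail: C_last / k_e = 0.45 / 0.3961 = 1.136
AUC_0→∞ = 144.52 + 1.136 = 145.656 mg/L·hr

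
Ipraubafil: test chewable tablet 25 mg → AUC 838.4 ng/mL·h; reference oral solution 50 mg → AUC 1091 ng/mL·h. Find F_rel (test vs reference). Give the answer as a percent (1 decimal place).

F_rel = (AUC_test/D_test) / (AUC_ref/D_ref)
      = (838.4/25) / (1091/50)
      = 33.536 / 21.82 = 1.5369 = 153.69%

F_rel = 153.7%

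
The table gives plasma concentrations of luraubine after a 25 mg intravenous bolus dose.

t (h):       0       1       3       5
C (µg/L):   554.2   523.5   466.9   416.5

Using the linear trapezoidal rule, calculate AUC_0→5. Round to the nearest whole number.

Trapezoidal AUC_0→5:
  [0→1]: (554.2+523.5)/2 × 1 = 538.85
  [1→3]: (523.5+466.9)/2 × 2 = 990.4
  [3→5]: (466.9+416.5)/2 × 2 = 883.4
  Sum = 2412.65 µg/L·h

AUC = 2413 µg/L·h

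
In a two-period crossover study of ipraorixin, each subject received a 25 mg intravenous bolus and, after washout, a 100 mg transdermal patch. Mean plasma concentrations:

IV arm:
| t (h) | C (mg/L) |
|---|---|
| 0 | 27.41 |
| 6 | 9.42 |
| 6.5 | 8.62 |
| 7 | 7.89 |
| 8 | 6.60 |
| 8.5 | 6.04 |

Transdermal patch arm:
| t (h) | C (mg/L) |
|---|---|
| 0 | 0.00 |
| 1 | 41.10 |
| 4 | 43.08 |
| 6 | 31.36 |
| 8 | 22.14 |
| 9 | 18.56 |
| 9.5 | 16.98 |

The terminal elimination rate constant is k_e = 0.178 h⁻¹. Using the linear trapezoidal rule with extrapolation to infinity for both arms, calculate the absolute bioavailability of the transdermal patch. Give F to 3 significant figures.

F = 0.611

Trapezoidal AUC_0→8.5 (IV):
  [0→6]: (27.41+9.42)/2 × 6 = 110.49
  [6→6.5]: (9.42+8.62)/2 × 0.5 = 4.51
  [6.5→7]: (8.62+7.89)/2 × 0.5 = 4.1275
  [7→8]: (7.89+6.60)/2 × 1 = 7.245
  [8→8.5]: (6.60+6.04)/2 × 0.5 = 3.16
  Sum = 129.5325 mg/L·h
IV tail: 6.04/0.178 = 33.933; AUC_iv,0→∞ = 129.5325 + 33.933 = 163.4655 mg/L·h
Trapezoidal AUC_0→9.5 (transdermal patch):
  [0→1]: (0.00+41.10)/2 × 1 = 20.55
  [1→4]: (41.10+43.08)/2 × 3 = 126.27
  [4→6]: (43.08+31.36)/2 × 2 = 74.44
  [6→8]: (31.36+22.14)/2 × 2 = 53.5
  [8→9]: (22.14+18.56)/2 × 1 = 20.35
  [9→9.5]: (18.56+16.98)/2 × 0.5 = 8.885
  Sum = 303.995 mg/L·h
transdermal patch tail: 16.98/0.178 = 95.393; AUC_ev,0→∞ = 303.995 + 95.393 = 399.388 mg/L·h
F = (AUC_ev/D_ev)/(AUC_iv/D_iv) = (399.388/100)/(163.4655/25) = 3.99388/6.53862 = 0.6108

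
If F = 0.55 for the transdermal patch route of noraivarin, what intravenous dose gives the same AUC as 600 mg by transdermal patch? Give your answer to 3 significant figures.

D_iv = 330 mg

Systemic exposure from an extravascular dose = F × D_ev, so the equivalent IV dose is F × D_ev.
D_iv = F × D_ev = 0.55 × 600 = 330 mg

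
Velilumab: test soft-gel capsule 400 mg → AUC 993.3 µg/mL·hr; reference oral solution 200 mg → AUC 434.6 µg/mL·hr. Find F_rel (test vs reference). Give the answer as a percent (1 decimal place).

F_rel = (AUC_test/D_test) / (AUC_ref/D_ref)
      = (993.3/400) / (434.6/200)
      = 2.48325 / 2.173 = 1.1428 = 114.28%

F_rel = 114.3%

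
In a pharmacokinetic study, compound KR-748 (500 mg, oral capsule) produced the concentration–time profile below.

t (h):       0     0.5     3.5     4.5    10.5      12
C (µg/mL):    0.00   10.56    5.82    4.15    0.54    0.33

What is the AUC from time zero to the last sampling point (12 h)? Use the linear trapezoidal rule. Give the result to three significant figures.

AUC = 46.9 µg/mL·h

Trapezoidal AUC_0→12:
  [0→0.5]: (0.00+10.56)/2 × 0.5 = 2.64
  [0.5→3.5]: (10.56+5.82)/2 × 3 = 24.57
  [3.5→4.5]: (5.82+4.15)/2 × 1 = 4.985
  [4.5→10.5]: (4.15+0.54)/2 × 6 = 14.07
  [10.5→12]: (0.54+0.33)/2 × 1.5 = 0.6525
  Sum = 46.9175 µg/mL·h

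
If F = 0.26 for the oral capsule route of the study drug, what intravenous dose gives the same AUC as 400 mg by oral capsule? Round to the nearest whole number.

Systemic exposure from an extravascular dose = F × D_ev, so the equivalent IV dose is F × D_ev.
D_iv = F × D_ev = 0.26 × 400 = 104 mg

D_iv = 104 mg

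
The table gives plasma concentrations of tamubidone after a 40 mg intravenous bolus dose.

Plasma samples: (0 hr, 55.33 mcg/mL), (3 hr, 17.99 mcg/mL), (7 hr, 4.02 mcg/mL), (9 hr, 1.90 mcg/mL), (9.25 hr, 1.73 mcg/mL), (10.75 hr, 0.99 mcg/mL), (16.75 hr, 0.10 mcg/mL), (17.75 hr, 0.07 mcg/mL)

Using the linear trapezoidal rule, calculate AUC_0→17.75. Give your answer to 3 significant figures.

AUC = 166 mcg/mL·hr

Trapezoidal AUC_0→17.75:
  [0→3]: (55.33+17.99)/2 × 3 = 109.98
  [3→7]: (17.99+4.02)/2 × 4 = 44.02
  [7→9]: (4.02+1.90)/2 × 2 = 5.92
  [9→9.25]: (1.90+1.73)/2 × 0.25 = 0.45375
  [9.25→10.75]: (1.73+0.99)/2 × 1.5 = 2.04
  [10.75→16.75]: (0.99+0.10)/2 × 6 = 3.27
  [16.75→17.75]: (0.10+0.07)/2 × 1 = 0.085
  Sum = 165.76875 mcg/mL·hr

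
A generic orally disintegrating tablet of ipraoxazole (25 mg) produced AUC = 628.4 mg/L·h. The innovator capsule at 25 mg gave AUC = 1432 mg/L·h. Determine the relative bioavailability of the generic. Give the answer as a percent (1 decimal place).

F_rel = 43.9%

F_rel = (AUC_test/D_test) / (AUC_ref/D_ref)
      = (628.4/25) / (1432/25)
      = 25.136 / 57.28 = 0.4388 = 43.88%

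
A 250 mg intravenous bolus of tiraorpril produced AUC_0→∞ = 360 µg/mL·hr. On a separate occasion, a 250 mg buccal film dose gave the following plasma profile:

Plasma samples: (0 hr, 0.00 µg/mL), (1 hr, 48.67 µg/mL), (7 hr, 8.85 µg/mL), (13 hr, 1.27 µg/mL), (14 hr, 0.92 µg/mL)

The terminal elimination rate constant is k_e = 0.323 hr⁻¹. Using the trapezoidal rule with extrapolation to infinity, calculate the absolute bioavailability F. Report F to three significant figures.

Trapezoidal AUC_0→14 (buccal film):
  [0→1]: (0.00+48.67)/2 × 1 = 24.335
  [1→7]: (48.67+8.85)/2 × 6 = 172.56
  [7→13]: (8.85+1.27)/2 × 6 = 30.36
  [13→14]: (1.27+0.92)/2 × 1 = 1.095
  Sum = 228.35 µg/mL·hr
Tail: C_last/k_e = 0.92/0.323 = 2.848
AUC_0→∞ (buccal film) = 228.35 + 2.848 = 231.198 µg/mL·hr
F = (AUC_ev/D_ev)/(AUC_iv/D_iv) = (231.198/250)/(360/250) = 0.924792/1.44 = 0.6422

F = 0.642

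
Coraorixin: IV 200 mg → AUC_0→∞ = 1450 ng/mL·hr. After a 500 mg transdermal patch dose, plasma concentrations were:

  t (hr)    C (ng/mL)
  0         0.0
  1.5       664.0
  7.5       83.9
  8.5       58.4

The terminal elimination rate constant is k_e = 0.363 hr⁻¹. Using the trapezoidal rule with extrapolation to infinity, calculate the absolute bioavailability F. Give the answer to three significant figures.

F = 0.820

Trapezoidal AUC_0→8.5 (transdermal patch):
  [0→1.5]: (0.0+664.0)/2 × 1.5 = 498.0
  [1.5→7.5]: (664.0+83.9)/2 × 6 = 2243.7
  [7.5→8.5]: (83.9+58.4)/2 × 1 = 71.15
  Sum = 2812.85 ng/mL·hr
Tail: C_last/k_e = 58.4/0.363 = 160.882
AUC_0→∞ (transdermal patch) = 2812.85 + 160.882 = 2973.732 ng/mL·hr
F = (AUC_ev/D_ev)/(AUC_iv/D_iv) = (2973.732/500)/(1450/200) = 5.947464/7.25 = 0.8203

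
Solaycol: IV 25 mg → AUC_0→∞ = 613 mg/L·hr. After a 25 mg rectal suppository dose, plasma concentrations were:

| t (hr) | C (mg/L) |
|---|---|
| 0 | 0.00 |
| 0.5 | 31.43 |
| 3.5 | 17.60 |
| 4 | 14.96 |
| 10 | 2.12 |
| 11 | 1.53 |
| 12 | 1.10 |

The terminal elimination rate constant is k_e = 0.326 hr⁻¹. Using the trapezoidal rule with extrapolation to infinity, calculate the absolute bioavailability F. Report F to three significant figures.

F = 0.240

Trapezoidal AUC_0→12 (rectal suppository):
  [0→0.5]: (0.00+31.43)/2 × 0.5 = 7.8575
  [0.5→3.5]: (31.43+17.60)/2 × 3 = 73.545
  [3.5→4]: (17.60+14.96)/2 × 0.5 = 8.14
  [4→10]: (14.96+2.12)/2 × 6 = 51.24
  [10→11]: (2.12+1.53)/2 × 1 = 1.825
  [11→12]: (1.53+1.10)/2 × 1 = 1.315
  Sum = 143.9225 mg/L·hr
Tail: C_last/k_e = 1.10/0.326 = 3.374
AUC_0→∞ (rectal suppository) = 143.9225 + 3.374 = 147.2965 mg/L·hr
F = (AUC_ev/D_ev)/(AUC_iv/D_iv) = (147.2965/25)/(613/25) = 5.89186/24.52 = 0.2403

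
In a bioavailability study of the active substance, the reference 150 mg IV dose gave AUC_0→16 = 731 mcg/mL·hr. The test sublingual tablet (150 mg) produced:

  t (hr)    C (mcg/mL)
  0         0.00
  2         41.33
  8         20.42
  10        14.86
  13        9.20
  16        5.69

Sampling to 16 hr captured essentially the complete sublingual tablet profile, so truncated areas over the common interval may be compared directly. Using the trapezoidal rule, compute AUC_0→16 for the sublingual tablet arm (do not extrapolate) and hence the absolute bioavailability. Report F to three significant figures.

Trapezoidal AUC_0→16 (sublingual tablet):
  [0→2]: (0.00+41.33)/2 × 2 = 41.33
  [2→8]: (41.33+20.42)/2 × 6 = 185.25
  [8→10]: (20.42+14.86)/2 × 2 = 35.28
  [10→13]: (14.86+9.20)/2 × 3 = 36.09
  [13→16]: (9.20+5.69)/2 × 3 = 22.335
  Sum = 320.285 mcg/mL·hr
F = (AUC_ev/D_ev)/(AUC_iv/D_iv) = (320.285/150)/(731/150) = 2.13523/4.87333 = 0.4381

F = 0.438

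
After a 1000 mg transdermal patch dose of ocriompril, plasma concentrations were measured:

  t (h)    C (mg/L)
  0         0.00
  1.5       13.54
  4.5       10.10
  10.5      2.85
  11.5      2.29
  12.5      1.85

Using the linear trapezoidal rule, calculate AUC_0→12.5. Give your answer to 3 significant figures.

AUC = 89.1 mg/L·h

Trapezoidal AUC_0→12.5:
  [0→1.5]: (0.00+13.54)/2 × 1.5 = 10.155
  [1.5→4.5]: (13.54+10.10)/2 × 3 = 35.46
  [4.5→10.5]: (10.10+2.85)/2 × 6 = 38.85
  [10.5→11.5]: (2.85+2.29)/2 × 1 = 2.57
  [11.5→12.5]: (2.29+1.85)/2 × 1 = 2.07
  Sum = 89.105 mg/L·h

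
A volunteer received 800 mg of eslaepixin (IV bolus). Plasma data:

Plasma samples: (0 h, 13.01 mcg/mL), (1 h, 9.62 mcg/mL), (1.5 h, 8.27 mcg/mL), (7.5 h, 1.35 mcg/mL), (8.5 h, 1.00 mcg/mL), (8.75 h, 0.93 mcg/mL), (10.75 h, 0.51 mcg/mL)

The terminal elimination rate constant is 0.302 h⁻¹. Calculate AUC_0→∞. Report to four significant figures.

Trapezoidal AUC_0→10.75:
  [0→1]: (13.01+9.62)/2 × 1 = 11.315
  [1→1.5]: (9.62+8.27)/2 × 0.5 = 4.4725
  [1.5→7.5]: (8.27+1.35)/2 × 6 = 28.86
  [7.5→8.5]: (1.35+1.00)/2 × 1 = 1.175
  [8.5→8.75]: (1.00+0.93)/2 × 0.25 = 0.24125
  [8.75→10.75]: (0.93+0.51)/2 × 2 = 1.44
  Sum = 47.50375 mcg/mL·h
Extrapolated tail: C_last / k_e = 0.51 / 0.302 = 1.689
AUC_0→∞ = 47.50375 + 1.689 = 49.19275 mcg/mL·h

AUC = 49.19 mcg/mL·h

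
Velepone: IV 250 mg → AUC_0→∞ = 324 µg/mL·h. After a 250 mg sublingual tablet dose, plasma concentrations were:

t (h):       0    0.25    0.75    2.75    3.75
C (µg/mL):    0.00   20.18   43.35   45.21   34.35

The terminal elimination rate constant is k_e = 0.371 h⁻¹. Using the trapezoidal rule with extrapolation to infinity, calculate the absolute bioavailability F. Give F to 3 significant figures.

F = 0.739

Trapezoidal AUC_0→3.75 (sublingual tablet):
  [0→0.25]: (0.00+20.18)/2 × 0.25 = 2.5225
  [0.25→0.75]: (20.18+43.35)/2 × 0.5 = 15.8825
  [0.75→2.75]: (43.35+45.21)/2 × 2 = 88.56
  [2.75→3.75]: (45.21+34.35)/2 × 1 = 39.78
  Sum = 146.745 µg/mL·h
Tail: C_last/k_e = 34.35/0.371 = 92.588
AUC_0→∞ (sublingual tablet) = 146.745 + 92.588 = 239.333 µg/mL·h
F = (AUC_ev/D_ev)/(AUC_iv/D_iv) = (239.333/250)/(324/250) = 0.957332/1.296 = 0.7387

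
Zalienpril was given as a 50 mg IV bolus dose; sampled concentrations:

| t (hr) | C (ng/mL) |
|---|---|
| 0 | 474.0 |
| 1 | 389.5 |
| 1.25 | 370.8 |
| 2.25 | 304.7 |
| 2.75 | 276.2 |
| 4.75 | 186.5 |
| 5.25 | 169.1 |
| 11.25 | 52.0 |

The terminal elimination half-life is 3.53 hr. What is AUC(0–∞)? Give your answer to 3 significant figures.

Trapezoidal AUC_0→11.25:
  [0→1]: (474.0+389.5)/2 × 1 = 431.75
  [1→1.25]: (389.5+370.8)/2 × 0.25 = 95.0375
  [1.25→2.25]: (370.8+304.7)/2 × 1 = 337.75
  [2.25→2.75]: (304.7+276.2)/2 × 0.5 = 145.225
  [2.75→4.75]: (276.2+186.5)/2 × 2 = 462.7
  [4.75→5.25]: (186.5+169.1)/2 × 0.5 = 88.9
  [5.25→11.25]: (169.1+52.0)/2 × 6 = 663.3
  Sum = 2224.6625 ng/mL·hr
k_e = ln2 / t½ = 0.693147 / 3.53 = 0.1964 hr^-1
Extrapolated tail: C_last / k_e = 52.0 / 0.1964 = 264.766
AUC_0→∞ = 2224.6625 + 264.766 = 2489.4285 ng/mL·hr

AUC = 2490 ng/mL·hr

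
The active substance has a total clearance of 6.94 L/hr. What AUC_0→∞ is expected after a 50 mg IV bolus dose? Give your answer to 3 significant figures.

AUC = 7.20 mg/L·hr

AUC_0→∞ = Dose_iv / CL
        = 50 / 6.94 = 7.20461 mg/L·hr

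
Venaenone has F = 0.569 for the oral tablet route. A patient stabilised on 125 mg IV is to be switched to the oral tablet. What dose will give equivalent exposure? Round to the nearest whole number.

For equal systemic exposure: F × D_ev = D_iv
D_ev = D_iv / F = 125 / 0.569 = 219.684 mg

D_oral = 220 mg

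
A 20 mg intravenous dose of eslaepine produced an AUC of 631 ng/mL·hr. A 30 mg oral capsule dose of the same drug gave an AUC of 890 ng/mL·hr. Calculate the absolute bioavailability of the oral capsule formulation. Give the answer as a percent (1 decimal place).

F = (AUC_ev / D_ev) / (AUC_iv / D_iv)
  = (890/30) / (631/20)
  = 29.6667 / 31.55 = 0.9403
  = 94.03%

F = 94.0%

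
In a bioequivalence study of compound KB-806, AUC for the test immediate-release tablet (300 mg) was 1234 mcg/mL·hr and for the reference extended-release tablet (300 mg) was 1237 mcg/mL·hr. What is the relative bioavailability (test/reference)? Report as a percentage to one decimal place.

F_rel = 99.8%

F_rel = (AUC_test/D_test) / (AUC_ref/D_ref)
      = (1234/300) / (1237/300)
      = 4.11333 / 4.12333 = 0.9976 = 99.76%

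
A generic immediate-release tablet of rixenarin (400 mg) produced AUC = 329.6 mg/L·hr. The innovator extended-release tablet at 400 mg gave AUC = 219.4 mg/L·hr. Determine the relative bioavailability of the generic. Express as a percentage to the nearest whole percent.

F_rel = (AUC_test/D_test) / (AUC_ref/D_ref)
      = (329.6/400) / (219.4/400)
      = 0.824 / 0.5485 = 1.5023 = 150.23%

F_rel = 150%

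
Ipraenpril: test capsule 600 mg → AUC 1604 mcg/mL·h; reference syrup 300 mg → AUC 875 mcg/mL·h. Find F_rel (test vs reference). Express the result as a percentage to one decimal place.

F_rel = 91.7%

F_rel = (AUC_test/D_test) / (AUC_ref/D_ref)
      = (1604/600) / (875/300)
      = 2.67333 / 2.91667 = 0.9166 = 91.66%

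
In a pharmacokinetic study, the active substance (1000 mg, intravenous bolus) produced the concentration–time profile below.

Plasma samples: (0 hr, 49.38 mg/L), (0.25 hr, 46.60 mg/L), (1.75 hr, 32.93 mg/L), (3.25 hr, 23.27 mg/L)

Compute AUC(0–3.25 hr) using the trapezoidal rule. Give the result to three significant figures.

Trapezoidal AUC_0→3.25:
  [0→0.25]: (49.38+46.60)/2 × 0.25 = 11.9975
  [0.25→1.75]: (46.60+32.93)/2 × 1.5 = 59.6475
  [1.75→3.25]: (32.93+23.27)/2 × 1.5 = 42.15
  Sum = 113.795 mg/L·hr

AUC = 114 mg/L·hr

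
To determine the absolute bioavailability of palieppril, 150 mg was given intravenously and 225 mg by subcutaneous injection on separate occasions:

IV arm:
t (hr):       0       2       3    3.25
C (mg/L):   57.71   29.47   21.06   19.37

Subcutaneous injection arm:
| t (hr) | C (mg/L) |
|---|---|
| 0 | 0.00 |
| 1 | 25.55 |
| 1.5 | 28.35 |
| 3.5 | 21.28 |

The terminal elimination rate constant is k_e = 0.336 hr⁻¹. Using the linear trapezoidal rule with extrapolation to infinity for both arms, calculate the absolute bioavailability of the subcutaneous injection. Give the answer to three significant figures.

F = 0.530

Trapezoidal AUC_0→3.25 (IV):
  [0→2]: (57.71+29.47)/2 × 2 = 87.18
  [2→3]: (29.47+21.06)/2 × 1 = 25.265
  [3→3.25]: (21.06+19.37)/2 × 0.25 = 5.05375
  Sum = 117.49875 mg/L·hr
IV tail: 19.37/0.336 = 57.649; AUC_iv,0→∞ = 117.49875 + 57.649 = 175.14775 mg/L·hr
Trapezoidal AUC_0→3.5 (subcutaneous injection):
  [0→1]: (0.00+25.55)/2 × 1 = 12.775
  [1→1.5]: (25.55+28.35)/2 × 0.5 = 13.475
  [1.5→3.5]: (28.35+21.28)/2 × 2 = 49.63
  Sum = 75.88 mg/L·hr
subcutaneous injection tail: 21.28/0.336 = 63.333; AUC_ev,0→∞ = 75.88 + 63.333 = 139.213 mg/L·hr
F = (AUC_ev/D_ev)/(AUC_iv/D_iv) = (139.213/225)/(175.14775/150) = 0.618724/1.16765 = 0.5299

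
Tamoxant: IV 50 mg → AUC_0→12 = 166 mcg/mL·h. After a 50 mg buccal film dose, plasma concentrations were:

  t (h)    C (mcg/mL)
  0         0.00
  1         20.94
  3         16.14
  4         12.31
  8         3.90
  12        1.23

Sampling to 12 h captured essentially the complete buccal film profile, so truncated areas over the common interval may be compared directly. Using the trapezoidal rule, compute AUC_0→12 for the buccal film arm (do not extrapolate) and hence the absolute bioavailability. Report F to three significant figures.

Trapezoidal AUC_0→12 (buccal film):
  [0→1]: (0.00+20.94)/2 × 1 = 10.47
  [1→3]: (20.94+16.14)/2 × 2 = 37.08
  [3→4]: (16.14+12.31)/2 × 1 = 14.225
  [4→8]: (12.31+3.90)/2 × 4 = 32.42
  [8→12]: (3.90+1.23)/2 × 4 = 10.26
  Sum = 104.455 mcg/mL·h
F = (AUC_ev/D_ev)/(AUC_iv/D_iv) = (104.455/50)/(166/50) = 2.0891/3.32 = 0.6292

F = 0.629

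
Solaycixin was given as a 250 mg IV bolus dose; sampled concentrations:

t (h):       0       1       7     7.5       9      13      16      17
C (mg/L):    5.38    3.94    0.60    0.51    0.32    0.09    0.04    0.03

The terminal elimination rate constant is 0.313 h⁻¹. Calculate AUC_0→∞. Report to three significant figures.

AUC = 20.3 mg/L·h

Trapezoidal AUC_0→17:
  [0→1]: (5.38+3.94)/2 × 1 = 4.66
  [1→7]: (3.94+0.60)/2 × 6 = 13.62
  [7→7.5]: (0.60+0.51)/2 × 0.5 = 0.2775
  [7.5→9]: (0.51+0.32)/2 × 1.5 = 0.6225
  [9→13]: (0.32+0.09)/2 × 4 = 0.82
  [13→16]: (0.09+0.04)/2 × 3 = 0.195
  [16→17]: (0.04+0.03)/2 × 1 = 0.035
  Sum = 20.23 mg/L·h
Extrapolated tail: C_last / k_e = 0.03 / 0.313 = 0.096
AUC_0→∞ = 20.23 + 0.096 = 20.326 mg/L·h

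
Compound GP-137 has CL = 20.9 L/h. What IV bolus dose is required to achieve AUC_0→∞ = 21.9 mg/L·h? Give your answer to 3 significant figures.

Dose = 458 mg

Dose_iv = CL × AUC_0→∞
     = 20.9 × 21.9 = 457.71 mg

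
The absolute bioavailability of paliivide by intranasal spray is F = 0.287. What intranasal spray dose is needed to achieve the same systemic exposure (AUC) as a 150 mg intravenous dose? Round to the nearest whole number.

D_intranasal = 523 mg

For equal systemic exposure: F × D_ev = D_iv
D_ev = D_iv / F = 150 / 0.287 = 522.648 mg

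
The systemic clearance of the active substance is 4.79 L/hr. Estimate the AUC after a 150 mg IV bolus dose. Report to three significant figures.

AUC_0→∞ = Dose_iv / CL
        = 150 / 4.79 = 31.3152 mg/L·hr

AUC = 31.3 mg/L·hr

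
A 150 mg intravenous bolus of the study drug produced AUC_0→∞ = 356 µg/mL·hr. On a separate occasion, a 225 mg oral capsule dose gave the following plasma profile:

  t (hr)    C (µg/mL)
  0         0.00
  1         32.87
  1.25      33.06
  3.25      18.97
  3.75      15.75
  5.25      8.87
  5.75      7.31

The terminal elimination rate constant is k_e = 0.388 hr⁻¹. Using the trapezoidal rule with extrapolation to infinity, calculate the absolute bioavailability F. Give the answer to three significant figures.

F = 0.237

Trapezoidal AUC_0→5.75 (oral capsule):
  [0→1]: (0.00+32.87)/2 × 1 = 16.435
  [1→1.25]: (32.87+33.06)/2 × 0.25 = 8.24125
  [1.25→3.25]: (33.06+18.97)/2 × 2 = 52.03
  [3.25→3.75]: (18.97+15.75)/2 × 0.5 = 8.68
  [3.75→5.25]: (15.75+8.87)/2 × 1.5 = 18.465
  [5.25→5.75]: (8.87+7.31)/2 × 0.5 = 4.045
  Sum = 107.89625 µg/mL·hr
Tail: C_last/k_e = 7.31/0.388 = 18.840
AUC_0→∞ (oral capsule) = 107.89625 + 18.840 = 126.73625 µg/mL·hr
F = (AUC_ev/D_ev)/(AUC_iv/D_iv) = (126.73625/225)/(356/150) = 0.563272/2.37333 = 0.2373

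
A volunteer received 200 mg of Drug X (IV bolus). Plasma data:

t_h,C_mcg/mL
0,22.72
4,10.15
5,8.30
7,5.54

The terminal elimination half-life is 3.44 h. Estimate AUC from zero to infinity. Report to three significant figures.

Trapezoidal AUC_0→7:
  [0→4]: (22.72+10.15)/2 × 4 = 65.74
  [4→5]: (10.15+8.30)/2 × 1 = 9.225
  [5→7]: (8.30+5.54)/2 × 2 = 13.84
  Sum = 88.805 mcg/mL·h
k_e = ln2 / t½ = 0.693147 / 3.44 = 0.2015 h^-1
Extrapolated tail: C_last / k_e = 5.54 / 0.2015 = 27.494
AUC_0→∞ = 88.805 + 27.494 = 116.299 mcg/mL·h

AUC = 116 mcg/mL·h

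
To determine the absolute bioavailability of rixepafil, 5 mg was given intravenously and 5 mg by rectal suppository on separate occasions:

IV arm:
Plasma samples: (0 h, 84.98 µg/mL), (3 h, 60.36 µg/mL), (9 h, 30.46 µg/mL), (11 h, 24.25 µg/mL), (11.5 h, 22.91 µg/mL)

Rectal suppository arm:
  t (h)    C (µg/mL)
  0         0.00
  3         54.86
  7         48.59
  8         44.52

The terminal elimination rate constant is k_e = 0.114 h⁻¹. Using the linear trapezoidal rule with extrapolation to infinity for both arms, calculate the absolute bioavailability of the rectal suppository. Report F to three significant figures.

F = 0.958

Trapezoidal AUC_0→11.5 (IV):
  [0→3]: (84.98+60.36)/2 × 3 = 218.01
  [3→9]: (60.36+30.46)/2 × 6 = 272.46
  [9→11]: (30.46+24.25)/2 × 2 = 54.71
  [11→11.5]: (24.25+22.91)/2 × 0.5 = 11.79
  Sum = 556.97 µg/mL·h
IV tail: 22.91/0.114 = 200.965; AUC_iv,0→∞ = 556.97 + 200.965 = 757.935 µg/mL·h
Trapezoidal AUC_0→8 (rectal suppository):
  [0→3]: (0.00+54.86)/2 × 3 = 82.29
  [3→7]: (54.86+48.59)/2 × 4 = 206.9
  [7→8]: (48.59+44.52)/2 × 1 = 46.555
  Sum = 335.745 µg/mL·h
rectal suppository tail: 44.52/0.114 = 390.526; AUC_ev,0→∞ = 335.745 + 390.526 = 726.271 µg/mL·h
F = (AUC_ev/D_ev)/(AUC_iv/D_iv) = (726.271/5)/(757.935/5) = 145.2542/151.587 = 0.9582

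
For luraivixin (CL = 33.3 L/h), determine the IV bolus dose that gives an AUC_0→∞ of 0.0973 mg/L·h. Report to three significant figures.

Dose = 3.24 mg

Dose_iv = CL × AUC_0→∞
     = 33.3 × 0.0973 = 3.24009 mg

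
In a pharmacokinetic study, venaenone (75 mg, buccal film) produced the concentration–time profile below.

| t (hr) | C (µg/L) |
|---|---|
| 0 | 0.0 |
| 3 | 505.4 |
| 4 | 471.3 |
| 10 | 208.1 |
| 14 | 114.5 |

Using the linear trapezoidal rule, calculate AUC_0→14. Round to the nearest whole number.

AUC = 3930 µg/L·hr

Trapezoidal AUC_0→14:
  [0→3]: (0.0+505.4)/2 × 3 = 758.1
  [3→4]: (505.4+471.3)/2 × 1 = 488.35
  [4→10]: (471.3+208.1)/2 × 6 = 2038.2
  [10→14]: (208.1+114.5)/2 × 4 = 645.2
  Sum = 3929.85 µg/L·hr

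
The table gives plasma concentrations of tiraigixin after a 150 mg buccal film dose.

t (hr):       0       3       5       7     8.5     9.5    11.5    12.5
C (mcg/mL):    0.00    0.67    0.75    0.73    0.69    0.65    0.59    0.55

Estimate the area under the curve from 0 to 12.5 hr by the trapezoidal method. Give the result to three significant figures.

Trapezoidal AUC_0→12.5:
  [0→3]: (0.00+0.67)/2 × 3 = 1.005
  [3→5]: (0.67+0.75)/2 × 2 = 1.42
  [5→7]: (0.75+0.73)/2 × 2 = 1.48
  [7→8.5]: (0.73+0.69)/2 × 1.5 = 1.065
  [8.5→9.5]: (0.69+0.65)/2 × 1 = 0.67
  [9.5→11.5]: (0.65+0.59)/2 × 2 = 1.24
  [11.5→12.5]: (0.59+0.55)/2 × 1 = 0.57
  Sum = 7.45 mcg/mL·hr

AUC = 7.45 mcg/mL·hr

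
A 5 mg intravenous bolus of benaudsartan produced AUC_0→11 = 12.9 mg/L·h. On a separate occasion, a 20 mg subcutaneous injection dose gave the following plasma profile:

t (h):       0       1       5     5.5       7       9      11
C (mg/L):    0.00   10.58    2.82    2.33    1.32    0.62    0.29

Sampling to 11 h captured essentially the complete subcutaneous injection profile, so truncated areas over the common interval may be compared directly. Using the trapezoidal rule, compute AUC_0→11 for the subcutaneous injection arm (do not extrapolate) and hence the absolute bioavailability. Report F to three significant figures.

Trapezoidal AUC_0→11 (subcutaneous injection):
  [0→1]: (0.00+10.58)/2 × 1 = 5.29
  [1→5]: (10.58+2.82)/2 × 4 = 26.8
  [5→5.5]: (2.82+2.33)/2 × 0.5 = 1.2875
  [5.5→7]: (2.33+1.32)/2 × 1.5 = 2.7375
  [7→9]: (1.32+0.62)/2 × 2 = 1.94
  [9→11]: (0.62+0.29)/2 × 2 = 0.91
  Sum = 38.965 mg/L·h
F = (AUC_ev/D_ev)/(AUC_iv/D_iv) = (38.965/20)/(12.9/5) = 1.94825/2.58 = 0.7551

F = 0.755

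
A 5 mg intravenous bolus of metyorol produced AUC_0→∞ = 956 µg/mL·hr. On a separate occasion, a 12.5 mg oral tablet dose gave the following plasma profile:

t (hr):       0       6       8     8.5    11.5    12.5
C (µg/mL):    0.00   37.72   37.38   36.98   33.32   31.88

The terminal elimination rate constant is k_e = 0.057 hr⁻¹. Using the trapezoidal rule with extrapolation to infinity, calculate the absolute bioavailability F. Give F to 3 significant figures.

F = 0.378

Trapezoidal AUC_0→12.5 (oral tablet):
  [0→6]: (0.00+37.72)/2 × 6 = 113.16
  [6→8]: (37.72+37.38)/2 × 2 = 75.1
  [8→8.5]: (37.38+36.98)/2 × 0.5 = 18.59
  [8.5→11.5]: (36.98+33.32)/2 × 3 = 105.45
  [11.5→12.5]: (33.32+31.88)/2 × 1 = 32.6
  Sum = 344.9 µg/mL·hr
Tail: C_last/k_e = 31.88/0.057 = 559.298
AUC_0→∞ (oral tablet) = 344.9 + 559.298 = 904.198 µg/mL·hr
F = (AUC_ev/D_ev)/(AUC_iv/D_iv) = (904.198/12.5)/(956/5) = 72.33584/191.2 = 0.3783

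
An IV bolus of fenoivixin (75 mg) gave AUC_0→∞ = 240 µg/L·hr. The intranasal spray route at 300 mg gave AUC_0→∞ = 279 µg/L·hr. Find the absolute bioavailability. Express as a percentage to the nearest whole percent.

F = 29%

F = (AUC_ev / D_ev) / (AUC_iv / D_iv)
  = (279/300) / (240/75)
  = 0.93 / 3.2 = 0.2906
  = 29.06%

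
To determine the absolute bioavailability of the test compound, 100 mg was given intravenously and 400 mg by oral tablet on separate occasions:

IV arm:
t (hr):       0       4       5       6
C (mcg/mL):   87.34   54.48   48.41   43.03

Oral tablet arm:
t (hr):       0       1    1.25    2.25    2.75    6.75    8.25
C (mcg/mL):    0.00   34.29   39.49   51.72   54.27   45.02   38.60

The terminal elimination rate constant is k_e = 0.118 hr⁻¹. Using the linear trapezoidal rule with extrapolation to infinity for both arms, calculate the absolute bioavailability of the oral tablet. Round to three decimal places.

Trapezoidal AUC_0→6 (IV):
  [0→4]: (87.34+54.48)/2 × 4 = 283.64
  [4→5]: (54.48+48.41)/2 × 1 = 51.445
  [5→6]: (48.41+43.03)/2 × 1 = 45.72
  Sum = 380.805 mcg/mL·hr
IV tail: 43.03/0.118 = 364.661; AUC_iv,0→∞ = 380.805 + 364.661 = 745.466 mcg/mL·hr
Trapezoidal AUC_0→8.25 (oral tablet):
  [0→1]: (0.00+34.29)/2 × 1 = 17.145
  [1→1.25]: (34.29+39.49)/2 × 0.25 = 9.2225
  [1.25→2.25]: (39.49+51.72)/2 × 1 = 45.605
  [2.25→2.75]: (51.72+54.27)/2 × 0.5 = 26.4975
  [2.75→6.75]: (54.27+45.02)/2 × 4 = 198.58
  [6.75→8.25]: (45.02+38.60)/2 × 1.5 = 62.715
  Sum = 359.765 mcg/mL·hr
oral tablet tail: 38.60/0.118 = 327.119; AUC_ev,0→∞ = 359.765 + 327.119 = 686.884 mcg/mL·hr
F = (AUC_ev/D_ev)/(AUC_iv/D_iv) = (686.884/400)/(745.466/100) = 1.71721/7.45466 = 0.2304

F = 0.230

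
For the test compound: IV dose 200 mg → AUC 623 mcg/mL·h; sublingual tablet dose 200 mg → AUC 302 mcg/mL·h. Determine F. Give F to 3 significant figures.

F = (AUC_ev / D_ev) / (AUC_iv / D_iv)
  = (302/200) / (623/200)
  = 1.51 / 3.115 = 0.4848

F = 0.485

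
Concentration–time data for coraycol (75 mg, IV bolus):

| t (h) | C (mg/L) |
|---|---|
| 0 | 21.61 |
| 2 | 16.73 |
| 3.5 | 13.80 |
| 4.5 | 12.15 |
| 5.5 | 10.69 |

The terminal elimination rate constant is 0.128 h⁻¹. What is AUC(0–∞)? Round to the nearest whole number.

Trapezoidal AUC_0→5.5:
  [0→2]: (21.61+16.73)/2 × 2 = 38.34
  [2→3.5]: (16.73+13.80)/2 × 1.5 = 22.8975
  [3.5→4.5]: (13.80+12.15)/2 × 1 = 12.975
  [4.5→5.5]: (12.15+10.69)/2 × 1 = 11.42
  Sum = 85.6325 mg/L·h
Extrapolated tail: C_last / k_e = 10.69 / 0.128 = 83.516
AUC_0→∞ = 85.6325 + 83.516 = 169.1485 mg/L·h

AUC = 169 mg/L·h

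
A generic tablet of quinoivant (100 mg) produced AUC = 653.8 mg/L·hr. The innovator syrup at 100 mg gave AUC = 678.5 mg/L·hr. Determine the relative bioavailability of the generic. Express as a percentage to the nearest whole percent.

F_rel = (AUC_test/D_test) / (AUC_ref/D_ref)
      = (653.8/100) / (678.5/100)
      = 6.538 / 6.785 = 0.9636 = 96.36%

F_rel = 96%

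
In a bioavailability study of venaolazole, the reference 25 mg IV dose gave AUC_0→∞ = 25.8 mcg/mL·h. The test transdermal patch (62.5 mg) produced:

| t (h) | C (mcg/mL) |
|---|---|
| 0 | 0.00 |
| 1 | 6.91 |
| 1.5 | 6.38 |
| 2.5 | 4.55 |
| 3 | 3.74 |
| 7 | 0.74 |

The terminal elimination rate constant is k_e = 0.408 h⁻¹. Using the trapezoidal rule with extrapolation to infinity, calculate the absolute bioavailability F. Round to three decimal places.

Trapezoidal AUC_0→7 (transdermal patch):
  [0→1]: (0.00+6.91)/2 × 1 = 3.455
  [1→1.5]: (6.91+6.38)/2 × 0.5 = 3.3225
  [1.5→2.5]: (6.38+4.55)/2 × 1 = 5.465
  [2.5→3]: (4.55+3.74)/2 × 0.5 = 2.0725
  [3→7]: (3.74+0.74)/2 × 4 = 8.96
  Sum = 23.275 mcg/mL·h
Tail: C_last/k_e = 0.74/0.408 = 1.814
AUC_0→∞ (transdermal patch) = 23.275 + 1.814 = 25.089 mcg/mL·h
F = (AUC_ev/D_ev)/(AUC_iv/D_iv) = (25.089/62.5)/(25.8/25) = 0.401424/1.032 = 0.3890

F = 0.389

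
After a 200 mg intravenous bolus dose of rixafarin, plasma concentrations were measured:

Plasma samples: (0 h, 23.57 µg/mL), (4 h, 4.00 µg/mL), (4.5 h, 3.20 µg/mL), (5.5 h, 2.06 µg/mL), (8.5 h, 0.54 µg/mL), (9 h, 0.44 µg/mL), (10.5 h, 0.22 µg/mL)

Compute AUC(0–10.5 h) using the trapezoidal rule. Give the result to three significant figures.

AUC = 64.2 µg/mL·h

Trapezoidal AUC_0→10.5:
  [0→4]: (23.57+4.00)/2 × 4 = 55.14
  [4→4.5]: (4.00+3.20)/2 × 0.5 = 1.8
  [4.5→5.5]: (3.20+2.06)/2 × 1 = 2.63
  [5.5→8.5]: (2.06+0.54)/2 × 3 = 3.9
  [8.5→9]: (0.54+0.44)/2 × 0.5 = 0.245
  [9→10.5]: (0.44+0.22)/2 × 1.5 = 0.495
  Sum = 64.21 µg/mL·h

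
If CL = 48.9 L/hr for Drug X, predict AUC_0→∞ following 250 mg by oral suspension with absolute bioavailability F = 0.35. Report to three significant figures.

AUC = 1.79 mg/L·hr

AUC_0→∞ = F × Dose / CL
        = 0.35 × 250 / 48.9 = 1.78937 mg/L·hr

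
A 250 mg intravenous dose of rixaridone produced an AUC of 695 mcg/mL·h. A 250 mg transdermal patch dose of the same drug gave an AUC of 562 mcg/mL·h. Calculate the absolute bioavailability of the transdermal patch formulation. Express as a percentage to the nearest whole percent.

F = (AUC_ev / D_ev) / (AUC_iv / D_iv)
  = (562/250) / (695/250)
  = 2.248 / 2.78 = 0.8086
  = 80.86%

F = 81%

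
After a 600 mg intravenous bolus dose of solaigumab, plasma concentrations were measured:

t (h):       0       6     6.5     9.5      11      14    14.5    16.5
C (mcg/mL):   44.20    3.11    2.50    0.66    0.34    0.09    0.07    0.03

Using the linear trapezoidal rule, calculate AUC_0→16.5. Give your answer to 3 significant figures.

Trapezoidal AUC_0→16.5:
  [0→6]: (44.20+3.11)/2 × 6 = 141.93
  [6→6.5]: (3.11+2.50)/2 × 0.5 = 1.4025
  [6.5→9.5]: (2.50+0.66)/2 × 3 = 4.74
  [9.5→11]: (0.66+0.34)/2 × 1.5 = 0.75
  [11→14]: (0.34+0.09)/2 × 3 = 0.645
  [14→14.5]: (0.09+0.07)/2 × 0.5 = 0.04
  [14.5→16.5]: (0.07+0.03)/2 × 2 = 0.1
  Sum = 149.6075 mcg/mL·h

AUC = 150 mcg/mL·h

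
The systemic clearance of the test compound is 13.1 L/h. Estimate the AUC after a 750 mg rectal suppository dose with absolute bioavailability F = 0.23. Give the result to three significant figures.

AUC_0→∞ = F × Dose / CL
        = 0.23 × 750 / 13.1 = 13.1679 mg/L·h

AUC = 13.2 mg/L·h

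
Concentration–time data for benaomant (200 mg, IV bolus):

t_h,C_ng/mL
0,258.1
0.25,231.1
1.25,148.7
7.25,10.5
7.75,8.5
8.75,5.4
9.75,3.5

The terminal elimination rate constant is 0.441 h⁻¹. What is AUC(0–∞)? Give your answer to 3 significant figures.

Trapezoidal AUC_0→9.75:
  [0→0.25]: (258.1+231.1)/2 × 0.25 = 61.15
  [0.25→1.25]: (231.1+148.7)/2 × 1 = 189.9
  [1.25→7.25]: (148.7+10.5)/2 × 6 = 477.6
  [7.25→7.75]: (10.5+8.5)/2 × 0.5 = 4.75
  [7.75→8.75]: (8.5+5.4)/2 × 1 = 6.95
  [8.75→9.75]: (5.4+3.5)/2 × 1 = 4.45
  Sum = 744.8 ng/mL·h
Extrapolated tail: C_last / k_e = 3.5 / 0.441 = 7.937
AUC_0→∞ = 744.8 + 7.937 = 752.737 ng/mL·h

AUC = 753 ng/mL·h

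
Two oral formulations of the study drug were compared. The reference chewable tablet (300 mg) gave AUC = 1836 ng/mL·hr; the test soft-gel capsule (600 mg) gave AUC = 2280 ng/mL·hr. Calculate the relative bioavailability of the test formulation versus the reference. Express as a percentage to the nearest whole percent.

F_rel = (AUC_test/D_test) / (AUC_ref/D_ref)
      = (2280/600) / (1836/300)
      = 3.8 / 6.12 = 0.6209 = 62.09%

F_rel = 62%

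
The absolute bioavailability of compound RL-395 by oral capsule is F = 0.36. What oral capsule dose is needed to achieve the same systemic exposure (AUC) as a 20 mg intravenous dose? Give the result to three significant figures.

D_oral = 55.6 mg

For equal systemic exposure: F × D_ev = D_iv
D_ev = D_iv / F = 20 / 0.36 = 55.5556 mg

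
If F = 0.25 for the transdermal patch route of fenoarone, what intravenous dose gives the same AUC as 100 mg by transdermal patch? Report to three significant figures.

D_iv = 25.0 mg

Systemic exposure from an extravascular dose = F × D_ev, so the equivalent IV dose is F × D_ev.
D_iv = F × D_ev = 0.25 × 100 = 25 mg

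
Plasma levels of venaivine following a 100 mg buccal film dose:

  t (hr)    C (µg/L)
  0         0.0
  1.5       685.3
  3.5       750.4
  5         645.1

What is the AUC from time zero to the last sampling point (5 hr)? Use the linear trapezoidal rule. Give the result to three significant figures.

Trapezoidal AUC_0→5:
  [0→1.5]: (0.0+685.3)/2 × 1.5 = 513.975
  [1.5→3.5]: (685.3+750.4)/2 × 2 = 1435.7
  [3.5→5]: (750.4+645.1)/2 × 1.5 = 1046.625
  Sum = 2996.3 µg/L·hr

AUC = 3000 µg/L·hr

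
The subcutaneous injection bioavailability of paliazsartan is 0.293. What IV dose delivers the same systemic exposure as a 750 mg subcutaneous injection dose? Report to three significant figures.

Systemic exposure from an extravascular dose = F × D_ev, so the equivalent IV dose is F × D_ev.
D_iv = F × D_ev = 0.293 × 750 = 219.75 mg

D_iv = 220 mg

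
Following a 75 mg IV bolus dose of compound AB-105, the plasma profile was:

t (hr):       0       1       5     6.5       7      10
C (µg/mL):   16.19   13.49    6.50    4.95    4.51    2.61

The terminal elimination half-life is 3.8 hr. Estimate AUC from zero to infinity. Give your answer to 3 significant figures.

Trapezoidal AUC_0→10:
  [0→1]: (16.19+13.49)/2 × 1 = 14.84
  [1→5]: (13.49+6.50)/2 × 4 = 39.98
  [5→6.5]: (6.50+4.95)/2 × 1.5 = 8.5875
  [6.5→7]: (4.95+4.51)/2 × 0.5 = 2.365
  [7→10]: (4.51+2.61)/2 × 3 = 10.68
  Sum = 76.4525 µg/mL·hr
k_e = ln2 / t½ = 0.693147 / 3.8 = 0.1824 hr^-1
Extrapolated tail: C_last / k_e = 2.61 / 0.1824 = 14.309
AUC_0→∞ = 76.4525 + 14.309 = 90.7615 µg/mL·hr

AUC = 90.8 µg/mL·hr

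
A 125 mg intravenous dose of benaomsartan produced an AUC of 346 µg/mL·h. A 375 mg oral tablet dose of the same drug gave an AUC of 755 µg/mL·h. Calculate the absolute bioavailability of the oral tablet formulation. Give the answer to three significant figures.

F = (AUC_ev / D_ev) / (AUC_iv / D_iv)
  = (755/375) / (346/125)
  = 2.01333 / 2.768 = 0.7274

F = 0.727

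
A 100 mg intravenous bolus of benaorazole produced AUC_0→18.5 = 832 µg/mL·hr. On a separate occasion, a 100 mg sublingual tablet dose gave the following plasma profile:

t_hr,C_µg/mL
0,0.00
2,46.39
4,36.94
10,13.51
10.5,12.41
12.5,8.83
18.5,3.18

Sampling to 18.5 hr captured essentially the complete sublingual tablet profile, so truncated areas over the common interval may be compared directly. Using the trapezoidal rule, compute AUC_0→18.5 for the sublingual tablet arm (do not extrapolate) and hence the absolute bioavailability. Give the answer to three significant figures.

Trapezoidal AUC_0→18.5 (sublingual tablet):
  [0→2]: (0.00+46.39)/2 × 2 = 46.39
  [2→4]: (46.39+36.94)/2 × 2 = 83.33
  [4→10]: (36.94+13.51)/2 × 6 = 151.35
  [10→10.5]: (13.51+12.41)/2 × 0.5 = 6.48
  [10.5→12.5]: (12.41+8.83)/2 × 2 = 21.24
  [12.5→18.5]: (8.83+3.18)/2 × 6 = 36.03
  Sum = 344.82 µg/mL·hr
F = (AUC_ev/D_ev)/(AUC_iv/D_iv) = (344.82/100)/(832/100) = 3.4482/8.32 = 0.4144

F = 0.414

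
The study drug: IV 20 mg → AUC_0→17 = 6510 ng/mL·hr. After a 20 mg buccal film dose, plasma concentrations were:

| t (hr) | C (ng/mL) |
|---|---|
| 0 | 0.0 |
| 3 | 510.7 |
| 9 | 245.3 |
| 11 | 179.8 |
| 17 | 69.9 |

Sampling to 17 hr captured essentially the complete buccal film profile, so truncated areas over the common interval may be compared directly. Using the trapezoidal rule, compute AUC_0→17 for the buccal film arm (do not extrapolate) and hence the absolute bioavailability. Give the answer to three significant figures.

F = 0.646

Trapezoidal AUC_0→17 (buccal film):
  [0→3]: (0.0+510.7)/2 × 3 = 766.05
  [3→9]: (510.7+245.3)/2 × 6 = 2268.0
  [9→11]: (245.3+179.8)/2 × 2 = 425.1
  [11→17]: (179.8+69.9)/2 × 6 = 749.1
  Sum = 4208.25 ng/mL·hr
F = (AUC_ev/D_ev)/(AUC_iv/D_iv) = (4208.25/20)/(6510/20) = 210.4125/325.5 = 0.6464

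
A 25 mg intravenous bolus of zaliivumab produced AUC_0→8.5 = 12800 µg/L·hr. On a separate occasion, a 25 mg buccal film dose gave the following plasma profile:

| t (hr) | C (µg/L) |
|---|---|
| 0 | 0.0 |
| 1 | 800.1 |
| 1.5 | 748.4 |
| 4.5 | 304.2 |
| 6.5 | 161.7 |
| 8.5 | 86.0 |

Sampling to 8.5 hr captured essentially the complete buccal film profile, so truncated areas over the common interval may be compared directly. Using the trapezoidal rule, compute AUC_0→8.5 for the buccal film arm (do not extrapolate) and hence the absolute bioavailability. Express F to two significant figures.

F = 0.24

Trapezoidal AUC_0→8.5 (buccal film):
  [0→1]: (0.0+800.1)/2 × 1 = 400.05
  [1→1.5]: (800.1+748.4)/2 × 0.5 = 387.125
  [1.5→4.5]: (748.4+304.2)/2 × 3 = 1578.9
  [4.5→6.5]: (304.2+161.7)/2 × 2 = 465.9
  [6.5→8.5]: (161.7+86.0)/2 × 2 = 247.7
  Sum = 3079.675 µg/L·hr
F = (AUC_ev/D_ev)/(AUC_iv/D_iv) = (3079.675/25)/(12800/25) = 123.187/512 = 0.2406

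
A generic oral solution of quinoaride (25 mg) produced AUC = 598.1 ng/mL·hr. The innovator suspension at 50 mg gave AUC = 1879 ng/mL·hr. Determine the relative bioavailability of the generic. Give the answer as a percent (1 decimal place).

F_rel = 63.7%

F_rel = (AUC_test/D_test) / (AUC_ref/D_ref)
      = (598.1/25) / (1879/50)
      = 23.924 / 37.58 = 0.6366 = 63.66%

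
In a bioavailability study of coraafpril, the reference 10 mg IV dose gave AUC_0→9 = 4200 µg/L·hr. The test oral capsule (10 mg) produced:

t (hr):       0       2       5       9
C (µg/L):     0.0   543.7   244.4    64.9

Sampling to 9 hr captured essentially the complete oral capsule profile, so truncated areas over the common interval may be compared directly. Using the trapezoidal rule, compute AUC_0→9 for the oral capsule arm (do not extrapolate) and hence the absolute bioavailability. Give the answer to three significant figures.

F = 0.558

Trapezoidal AUC_0→9 (oral capsule):
  [0→2]: (0.0+543.7)/2 × 2 = 543.7
  [2→5]: (543.7+244.4)/2 × 3 = 1182.15
  [5→9]: (244.4+64.9)/2 × 4 = 618.6
  Sum = 2344.45 µg/L·hr
F = (AUC_ev/D_ev)/(AUC_iv/D_iv) = (2344.45/10)/(4200/10) = 234.445/420 = 0.5582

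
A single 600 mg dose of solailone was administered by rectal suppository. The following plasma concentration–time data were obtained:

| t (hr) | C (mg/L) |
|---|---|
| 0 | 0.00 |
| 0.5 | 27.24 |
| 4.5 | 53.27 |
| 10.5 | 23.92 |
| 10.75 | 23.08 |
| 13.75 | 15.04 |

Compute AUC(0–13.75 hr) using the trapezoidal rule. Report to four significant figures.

AUC = 462.5 mg/L·hr

Trapezoidal AUC_0→13.75:
  [0→0.5]: (0.00+27.24)/2 × 0.5 = 6.81
  [0.5→4.5]: (27.24+53.27)/2 × 4 = 161.02
  [4.5→10.5]: (53.27+23.92)/2 × 6 = 231.57
  [10.5→10.75]: (23.92+23.08)/2 × 0.25 = 5.875
  [10.75→13.75]: (23.08+15.04)/2 × 3 = 57.18
  Sum = 462.455 mg/L·hr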